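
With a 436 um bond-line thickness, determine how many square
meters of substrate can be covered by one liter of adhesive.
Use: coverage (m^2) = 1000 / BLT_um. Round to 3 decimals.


Coverage = 1000 / 436 = 2.294 m^2

2.294


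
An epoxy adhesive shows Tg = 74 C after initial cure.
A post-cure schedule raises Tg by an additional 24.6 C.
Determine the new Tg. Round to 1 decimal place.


New Tg = 74 + 24.6
= 98.6 C

98.6


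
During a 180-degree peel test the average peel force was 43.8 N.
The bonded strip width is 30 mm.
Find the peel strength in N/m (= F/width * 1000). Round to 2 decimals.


Peel strength = F/width * 1000
= 43.8 / 30 * 1000
= 1460.00 N/m

1460.00


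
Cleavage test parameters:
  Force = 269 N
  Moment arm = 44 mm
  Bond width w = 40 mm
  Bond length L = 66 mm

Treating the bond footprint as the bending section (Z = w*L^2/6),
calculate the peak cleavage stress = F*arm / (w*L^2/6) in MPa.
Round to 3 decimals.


M = 269 * 44 = 11836 N*mm
Z = 40 * 66^2 / 6 = 174240 / 6 mm^3
sigma = M / Z = 6 * 11836 / 174240 = 71016 / 174240
= 0.408 MPa

0.408


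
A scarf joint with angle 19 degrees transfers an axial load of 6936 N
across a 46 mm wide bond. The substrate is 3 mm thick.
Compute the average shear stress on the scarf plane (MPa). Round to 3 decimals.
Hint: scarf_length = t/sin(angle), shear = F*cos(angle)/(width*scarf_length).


scarf_length = 3 / sin(19 deg) = 9.2147 mm
cos(19 deg) = 0.945519
shear stress = 6936 * 0.945519 / (46 * 9.2147)
= 15.472 MPa

15.472


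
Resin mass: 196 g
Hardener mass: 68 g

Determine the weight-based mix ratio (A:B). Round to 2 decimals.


Ratio = 196 / 68 = 2.88

2.88


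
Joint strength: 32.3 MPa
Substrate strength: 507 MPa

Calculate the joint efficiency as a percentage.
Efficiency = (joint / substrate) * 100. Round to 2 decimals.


Efficiency = (32.3 / 507) * 100 = 6.37%

6.37


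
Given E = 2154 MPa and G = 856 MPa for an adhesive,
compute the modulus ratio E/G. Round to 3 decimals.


E/G ratio = 2154 / 856 = 2.516

2.516


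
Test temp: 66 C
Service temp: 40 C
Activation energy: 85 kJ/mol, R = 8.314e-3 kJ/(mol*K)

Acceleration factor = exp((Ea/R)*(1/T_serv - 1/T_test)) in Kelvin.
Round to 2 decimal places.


AF = exp((85/0.008314)*(1/313.15 - 1/339.15))
= 12.22

12.22


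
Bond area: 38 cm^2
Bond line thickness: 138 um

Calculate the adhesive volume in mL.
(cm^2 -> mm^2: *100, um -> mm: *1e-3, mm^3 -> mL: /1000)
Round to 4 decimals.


V = 38*100 * 138*1e-3 / 1000
= 0.5244 mL

0.5244


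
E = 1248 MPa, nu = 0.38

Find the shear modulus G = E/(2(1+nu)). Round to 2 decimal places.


G = 1248 / (2 * 1.38)
= 452.17 MPa

452.17


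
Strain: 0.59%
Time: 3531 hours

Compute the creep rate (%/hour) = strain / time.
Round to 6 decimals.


Creep rate = 0.59 / 3531
= 0.000167 %/h

0.000167


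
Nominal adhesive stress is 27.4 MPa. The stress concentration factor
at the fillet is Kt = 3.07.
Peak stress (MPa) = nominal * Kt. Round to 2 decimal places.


Peak = 27.4 * 3.07 = 84.12 MPa

84.12


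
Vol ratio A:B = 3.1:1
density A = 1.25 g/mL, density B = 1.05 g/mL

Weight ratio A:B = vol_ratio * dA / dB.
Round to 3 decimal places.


Weight ratio = 3.1 * 1.25 / 1.05
= 3.690

3.690


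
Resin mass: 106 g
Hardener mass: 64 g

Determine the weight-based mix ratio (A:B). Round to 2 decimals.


Ratio = 106 / 64 = 1.66

1.66


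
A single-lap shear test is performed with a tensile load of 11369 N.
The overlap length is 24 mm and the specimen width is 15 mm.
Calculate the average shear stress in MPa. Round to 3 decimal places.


Shear stress = F / (overlap * width)
= 11369 / (24 * 15)
= 11369 / 360
= 31.581 MPa

31.581


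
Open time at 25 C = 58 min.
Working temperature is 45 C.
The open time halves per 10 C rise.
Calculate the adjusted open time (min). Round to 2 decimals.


factor = 2^((45 - 25) / 10) = 4.0000
ot = 58 / 4.0000 = 14.50 min

14.50


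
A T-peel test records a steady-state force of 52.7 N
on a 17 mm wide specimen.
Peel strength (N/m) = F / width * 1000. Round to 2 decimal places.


Peel strength = 52.7 / 17 * 1000
= 3100.00 N/m

3100.00


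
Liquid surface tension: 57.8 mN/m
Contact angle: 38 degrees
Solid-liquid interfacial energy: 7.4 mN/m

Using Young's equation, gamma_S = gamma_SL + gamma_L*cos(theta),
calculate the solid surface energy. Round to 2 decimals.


gamma_S = 7.4 + 57.8 * cos(38)
= 52.95 mN/m

52.95


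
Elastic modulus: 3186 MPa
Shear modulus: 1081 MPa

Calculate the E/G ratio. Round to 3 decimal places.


E / G = 3186 / 1081 = 2.947

2.947


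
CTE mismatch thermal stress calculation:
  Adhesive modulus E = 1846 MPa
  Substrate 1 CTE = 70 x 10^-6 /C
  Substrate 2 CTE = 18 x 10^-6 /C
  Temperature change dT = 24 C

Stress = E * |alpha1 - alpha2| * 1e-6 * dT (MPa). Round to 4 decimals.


delta_alpha = |70 - 18| = 52 x 10^-6/C
Stress = 1846 * 52e-6 * 24
= 2.3038 MPa

2.3038


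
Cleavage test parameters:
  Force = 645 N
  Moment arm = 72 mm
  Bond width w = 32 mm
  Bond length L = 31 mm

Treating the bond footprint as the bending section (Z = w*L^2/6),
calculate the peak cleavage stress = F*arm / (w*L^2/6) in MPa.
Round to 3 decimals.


M = 645 * 72 = 46440 N*mm
Z = 32 * 31^2 / 6 = 30752 / 6 mm^3
sigma = M / Z = 6 * 46440 / 30752 = 278640 / 30752
= 9.061 MPa

9.061


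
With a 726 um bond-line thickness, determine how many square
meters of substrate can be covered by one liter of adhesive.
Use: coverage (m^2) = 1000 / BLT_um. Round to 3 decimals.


Coverage = 1000 / 726 = 1.377 m^2

1.377


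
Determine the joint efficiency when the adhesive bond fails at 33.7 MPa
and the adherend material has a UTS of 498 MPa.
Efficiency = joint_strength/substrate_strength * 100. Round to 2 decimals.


Joint efficiency = 33.7 / 498 * 100
= 6.77%

6.77


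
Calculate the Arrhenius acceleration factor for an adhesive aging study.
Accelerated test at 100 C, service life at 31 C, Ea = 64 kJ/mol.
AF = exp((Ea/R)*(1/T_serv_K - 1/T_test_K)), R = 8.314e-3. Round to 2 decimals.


T_test = 373.15 K, T_serv = 304.15 K
Ea/R = 64 / 0.008314 = 7697.86
AF = exp(7697.86 * (1/304.15 - 1/373.15))
= 107.77

107.77


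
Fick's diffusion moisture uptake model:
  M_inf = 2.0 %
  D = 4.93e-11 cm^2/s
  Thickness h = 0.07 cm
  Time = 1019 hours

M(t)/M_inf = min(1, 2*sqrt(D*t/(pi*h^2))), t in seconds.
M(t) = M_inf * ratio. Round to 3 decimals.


t_sec = 1019 * 3600 = 3668400
ratio = 2*sqrt(4.93e-11*3668400/(pi*0.07^2))
= min(1, 0.216780)
= 0.216780
M(t) = 2.0 * 0.216780 = 0.434 %

0.434


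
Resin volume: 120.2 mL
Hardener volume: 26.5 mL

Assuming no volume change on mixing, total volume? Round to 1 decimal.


V_total = 120.2 + 26.5 = 146.7 mL

146.7


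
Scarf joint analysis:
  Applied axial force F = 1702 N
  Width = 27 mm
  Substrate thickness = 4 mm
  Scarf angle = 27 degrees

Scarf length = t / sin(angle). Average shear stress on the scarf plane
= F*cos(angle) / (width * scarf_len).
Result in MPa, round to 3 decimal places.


Scarf length = 4 / sin(27 deg) = 8.8108 mm
cos(27 deg) = 0.891007
Shear = 1702 * 0.891007 / (27 * 8.8108)
= 6.375 MPa

6.375


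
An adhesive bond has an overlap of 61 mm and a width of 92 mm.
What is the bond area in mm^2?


Bond area = overlap * width
= 61 * 92
= 5612 mm^2

5612


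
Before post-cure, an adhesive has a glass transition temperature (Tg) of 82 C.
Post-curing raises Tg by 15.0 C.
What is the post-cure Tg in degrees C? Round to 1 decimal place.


Tg_post = Tg_base + delta_Tg
= 82 + 15.0
= 97.0 C

97.0


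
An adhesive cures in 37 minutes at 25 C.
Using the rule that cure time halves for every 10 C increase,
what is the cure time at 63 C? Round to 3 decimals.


Factor = 2^((63 - 25) / 10) = 13.9288
Cure time = 37 / 13.9288
= 2.656 minutes

2.656


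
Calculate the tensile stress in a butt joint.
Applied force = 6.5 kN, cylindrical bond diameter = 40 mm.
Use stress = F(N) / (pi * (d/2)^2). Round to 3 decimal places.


A = pi * 20.0^2 = 1256.6371 mm^2
sigma = 6500.0 / 1256.6371 = 5.173 MPa

5.173


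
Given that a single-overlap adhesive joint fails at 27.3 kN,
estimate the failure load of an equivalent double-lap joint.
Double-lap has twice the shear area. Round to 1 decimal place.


Double-lap factor = 2
Expected load = 27.3 * 2 = 54.6 kN

54.6


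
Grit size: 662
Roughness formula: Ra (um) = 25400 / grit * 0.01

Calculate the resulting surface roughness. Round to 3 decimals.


Ra = 25400 / 662 * 0.01
= 0.384 um

0.384


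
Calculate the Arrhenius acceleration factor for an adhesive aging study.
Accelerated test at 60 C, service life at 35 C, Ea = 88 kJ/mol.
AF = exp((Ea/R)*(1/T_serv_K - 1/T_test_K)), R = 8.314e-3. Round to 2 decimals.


T_test = 333.15 K, T_serv = 308.15 K
Ea/R = 88 / 0.008314 = 10584.56
AF = exp(10584.56 * (1/308.15 - 1/333.15))
= 13.17

13.17


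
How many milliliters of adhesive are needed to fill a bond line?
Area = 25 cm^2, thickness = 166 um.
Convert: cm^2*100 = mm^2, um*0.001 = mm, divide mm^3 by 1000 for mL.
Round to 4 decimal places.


= (25 * 100) * (166 * 0.001) / 1000
= 0.4150 mL

0.4150


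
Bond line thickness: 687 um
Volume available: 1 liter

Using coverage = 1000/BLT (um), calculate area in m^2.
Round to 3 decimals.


1 L = 1e6 mm^3, thickness = 687 um = 0.687 mm
Area = 1e6 / 0.687 mm^2 = (1e6 / 0.687) / 1e6 m^2 = 1000 / 687 m^2
= 1.456 m^2

1.456


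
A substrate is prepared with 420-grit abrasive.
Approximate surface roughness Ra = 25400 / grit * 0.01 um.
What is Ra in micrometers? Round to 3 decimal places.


Ra = 25400 / 420 * 0.01 = 0.605 um

0.605


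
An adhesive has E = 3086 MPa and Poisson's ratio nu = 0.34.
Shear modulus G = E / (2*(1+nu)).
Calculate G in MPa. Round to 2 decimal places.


G = 3086 / (2*(1+0.34))
= 3086 / 2.68
= 1151.49 MPa

1151.49


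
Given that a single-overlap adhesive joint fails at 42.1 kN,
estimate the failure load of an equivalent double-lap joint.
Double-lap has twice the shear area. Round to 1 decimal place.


Double-lap factor = 2
Expected load = 42.1 * 2 = 84.2 kN

84.2


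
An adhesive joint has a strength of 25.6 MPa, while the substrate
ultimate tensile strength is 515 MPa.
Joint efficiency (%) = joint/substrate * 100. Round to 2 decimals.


Efficiency = 25.6 / 515 * 100
= 4.97%

4.97


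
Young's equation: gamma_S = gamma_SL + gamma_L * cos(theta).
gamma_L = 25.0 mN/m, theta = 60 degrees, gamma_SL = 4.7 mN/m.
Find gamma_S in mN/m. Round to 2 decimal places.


cos(60 deg) = 0.500000
gamma_S = 4.7 + 25.0 * 0.500000
= 17.20 mN/m

17.20


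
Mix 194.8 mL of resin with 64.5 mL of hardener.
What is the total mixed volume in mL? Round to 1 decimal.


Total = 194.8 + 64.5 = 259.3 mL

259.3


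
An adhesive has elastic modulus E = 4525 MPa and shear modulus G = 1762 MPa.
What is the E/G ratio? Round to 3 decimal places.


E/G = 4525 / 1762 = 2.568

2.568


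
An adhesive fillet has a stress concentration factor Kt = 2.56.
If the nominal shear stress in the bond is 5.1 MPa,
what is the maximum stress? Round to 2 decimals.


Max stress = 5.1 * 2.56 = 13.06 MPa

13.06


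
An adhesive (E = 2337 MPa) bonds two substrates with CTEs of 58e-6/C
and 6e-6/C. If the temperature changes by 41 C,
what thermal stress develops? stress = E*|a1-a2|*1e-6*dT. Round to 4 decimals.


Stress = 2337 * |58 - 6| * 1e-6 * 41
= 4.9825 MPa

4.9825


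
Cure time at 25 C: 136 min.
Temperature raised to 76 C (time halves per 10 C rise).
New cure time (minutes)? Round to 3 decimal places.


Acceleration factor = 2^(51/10) = 34.2968
New time = 136 / 34.2968 = 3.965 min

3.965


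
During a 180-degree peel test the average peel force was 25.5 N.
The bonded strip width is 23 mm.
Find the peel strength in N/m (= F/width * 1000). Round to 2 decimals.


Peel strength = F/width * 1000
= 25.5 / 23 * 1000
= 1108.70 N/m

1108.70


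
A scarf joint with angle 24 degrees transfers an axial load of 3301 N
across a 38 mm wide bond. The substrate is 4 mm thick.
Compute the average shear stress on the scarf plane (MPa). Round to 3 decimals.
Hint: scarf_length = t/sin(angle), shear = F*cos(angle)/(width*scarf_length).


scarf_length = 4 / sin(24 deg) = 9.8344 mm
cos(24 deg) = 0.913545
shear stress = 3301 * 0.913545 / (38 * 9.8344)
= 8.069 MPa

8.069


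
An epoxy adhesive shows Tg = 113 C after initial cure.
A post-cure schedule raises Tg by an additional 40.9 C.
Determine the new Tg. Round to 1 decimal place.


New Tg = 113 + 40.9
= 153.9 C

153.9


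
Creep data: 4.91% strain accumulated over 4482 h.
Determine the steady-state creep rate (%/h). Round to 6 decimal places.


Rate = 4.91 / 4482 = 0.001095 %/h

0.001095


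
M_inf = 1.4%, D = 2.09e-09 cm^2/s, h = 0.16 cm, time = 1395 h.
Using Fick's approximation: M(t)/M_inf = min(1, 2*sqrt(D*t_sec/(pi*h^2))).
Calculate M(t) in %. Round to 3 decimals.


t = 5022000 s
ratio = min(1, 2*sqrt(2.09e-09*5022000/(pi*0.0256)))
= 0.722515
M(t) = 1.4 * 0.722515 = 1.012%

1.012


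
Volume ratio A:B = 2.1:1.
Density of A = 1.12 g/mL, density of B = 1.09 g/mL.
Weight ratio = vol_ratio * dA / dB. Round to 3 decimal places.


Wt ratio = 2.1 * 1.12 / 1.09
= 2.158

2.158


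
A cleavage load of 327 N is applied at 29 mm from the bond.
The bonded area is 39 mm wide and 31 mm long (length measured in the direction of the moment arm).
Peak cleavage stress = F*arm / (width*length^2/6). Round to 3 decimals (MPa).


Moment = 327 * 29 = 9483 N*mm
Section modulus = 39 * 961 / 6 = 37479 / 6 mm^3
Stress = 9483 / (37479 / 6) = 56898 / 37479
= 1.518 MPa

1.518


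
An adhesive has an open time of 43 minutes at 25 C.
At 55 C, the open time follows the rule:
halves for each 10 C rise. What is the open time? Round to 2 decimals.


Factor = 2^((55-25)/10) = 8.0000
Open time = 43 / 8.0000 = 5.38 min

5.38


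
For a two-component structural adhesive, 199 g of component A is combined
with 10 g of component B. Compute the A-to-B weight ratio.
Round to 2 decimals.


Weight ratio A:B = 199 / 10
= 19.90

19.90


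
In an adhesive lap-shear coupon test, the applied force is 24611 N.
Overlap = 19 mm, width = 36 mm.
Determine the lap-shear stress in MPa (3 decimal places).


stress = F / (overlap * width)
= 24611 / (19 * 36)
= 35.981 MPa

35.981


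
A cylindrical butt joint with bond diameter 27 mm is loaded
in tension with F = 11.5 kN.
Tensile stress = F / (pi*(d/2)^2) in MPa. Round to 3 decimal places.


Area = pi * (27/2)^2 = 572.5553 mm^2
Stress = 11.5*1000 / 572.5553
= 20.085 MPa

20.085


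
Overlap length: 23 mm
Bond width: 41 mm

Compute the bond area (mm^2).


Bond area = 23 * 41 = 943 mm^2

943


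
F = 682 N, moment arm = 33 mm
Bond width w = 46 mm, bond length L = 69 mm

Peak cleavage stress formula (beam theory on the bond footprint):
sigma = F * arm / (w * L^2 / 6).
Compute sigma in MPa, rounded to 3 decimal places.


sigma = (682 * 33) / (46 * 4761 / 6)
= 22506 * 6 / 219006
= 135036 / 219006
= 0.617 MPa

0.617


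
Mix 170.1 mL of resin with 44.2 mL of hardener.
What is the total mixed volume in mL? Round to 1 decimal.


Total = 170.1 + 44.2 = 214.3 mL

214.3


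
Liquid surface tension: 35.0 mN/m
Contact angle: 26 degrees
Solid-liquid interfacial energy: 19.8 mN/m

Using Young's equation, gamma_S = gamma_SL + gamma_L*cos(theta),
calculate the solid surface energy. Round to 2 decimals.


gamma_S = 19.8 + 35.0 * cos(26)
= 51.26 mN/m

51.26


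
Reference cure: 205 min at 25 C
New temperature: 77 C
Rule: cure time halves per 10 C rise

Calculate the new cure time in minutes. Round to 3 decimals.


factor = 2^((77-25)/10) = 36.7583
t_new = 205 / 36.7583 = 5.577 min

5.577


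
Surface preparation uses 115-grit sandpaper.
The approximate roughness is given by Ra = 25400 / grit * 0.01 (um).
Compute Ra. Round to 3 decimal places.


Ra = 25400 / 115 * 0.01
= 254 / 115
= 2.209 um

2.209


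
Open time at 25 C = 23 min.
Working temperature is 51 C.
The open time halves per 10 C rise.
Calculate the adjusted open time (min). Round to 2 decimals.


factor = 2^((51 - 25) / 10) = 6.0629
ot = 23 / 6.0629 = 3.79 min

3.79


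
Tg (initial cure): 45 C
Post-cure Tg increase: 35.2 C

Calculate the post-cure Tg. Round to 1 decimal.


Post-cure Tg = 45 + 35.2 = 80.2 C

80.2


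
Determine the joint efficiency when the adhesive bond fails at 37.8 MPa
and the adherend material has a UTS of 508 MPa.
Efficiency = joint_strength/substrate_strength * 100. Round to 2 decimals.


Joint efficiency = 37.8 / 508 * 100
= 7.44%

7.44


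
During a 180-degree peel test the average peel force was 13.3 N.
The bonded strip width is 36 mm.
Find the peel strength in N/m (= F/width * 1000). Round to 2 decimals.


Peel strength = F/width * 1000
= 13.3 / 36 * 1000
= 369.44 N/m

369.44


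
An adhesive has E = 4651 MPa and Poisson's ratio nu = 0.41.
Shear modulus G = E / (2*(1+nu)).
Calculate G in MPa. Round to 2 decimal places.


G = 4651 / (2*(1+0.41))
= 4651 / 2.82
= 1649.29 MPa

1649.29


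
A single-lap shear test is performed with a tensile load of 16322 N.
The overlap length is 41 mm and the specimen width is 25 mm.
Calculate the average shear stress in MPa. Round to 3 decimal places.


Shear stress = F / (overlap * width)
= 16322 / (41 * 25)
= 16322 / 1025
= 15.924 MPa

15.924


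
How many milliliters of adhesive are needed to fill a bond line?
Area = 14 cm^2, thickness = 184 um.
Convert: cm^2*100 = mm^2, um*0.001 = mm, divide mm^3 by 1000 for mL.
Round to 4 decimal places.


= (14 * 100) * (184 * 0.001) / 1000
= 0.2576 mL

0.2576


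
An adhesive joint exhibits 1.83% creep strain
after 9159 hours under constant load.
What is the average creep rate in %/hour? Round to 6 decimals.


Creep rate = strain / time
= 1.83 / 9159
= 0.000200 %/h

0.000200


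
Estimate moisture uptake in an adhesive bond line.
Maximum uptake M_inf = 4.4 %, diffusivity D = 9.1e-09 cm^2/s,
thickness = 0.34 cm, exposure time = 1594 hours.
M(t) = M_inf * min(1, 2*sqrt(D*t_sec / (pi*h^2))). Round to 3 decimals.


Convert time: 1594 h = 5738400 s
ratio = min(1, 2*sqrt(9.1e-09*5738400/(pi*0.34^2)))
= 0.758389
M(t) = 4.4 * 0.758389 = 3.337%

3.337


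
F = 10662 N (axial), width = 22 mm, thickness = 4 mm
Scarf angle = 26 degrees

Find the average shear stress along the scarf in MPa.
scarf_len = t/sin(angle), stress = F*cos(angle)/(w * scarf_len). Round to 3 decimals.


scarf_len = 4/sin(26 deg) = 9.1247
cos(26 deg) = 0.898794
stress = 10662*0.898794/(22*9.1247) = 47.737 MPa

47.737


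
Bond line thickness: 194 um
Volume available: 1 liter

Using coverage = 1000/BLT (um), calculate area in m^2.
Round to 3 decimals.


1 L = 1e6 mm^3, thickness = 194 um = 0.194 mm
Area = 1e6 / 0.194 mm^2 = (1e6 / 0.194) / 1e6 m^2 = 1000 / 194 m^2
= 5.155 m^2

5.155


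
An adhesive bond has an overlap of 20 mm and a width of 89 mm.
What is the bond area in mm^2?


Bond area = overlap * width
= 20 * 89
= 1780 mm^2

1780


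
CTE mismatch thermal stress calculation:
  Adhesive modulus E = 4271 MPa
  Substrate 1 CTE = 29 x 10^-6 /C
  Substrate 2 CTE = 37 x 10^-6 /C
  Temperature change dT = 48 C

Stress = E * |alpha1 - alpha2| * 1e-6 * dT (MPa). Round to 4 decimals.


delta_alpha = |29 - 37| = 8 x 10^-6/C
Stress = 4271 * 8e-6 * 48
= 1.6401 MPa

1.6401


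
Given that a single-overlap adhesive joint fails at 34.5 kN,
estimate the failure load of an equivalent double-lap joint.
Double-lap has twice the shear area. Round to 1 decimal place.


Double-lap factor = 2
Expected load = 34.5 * 2 = 69.0 kN

69.0


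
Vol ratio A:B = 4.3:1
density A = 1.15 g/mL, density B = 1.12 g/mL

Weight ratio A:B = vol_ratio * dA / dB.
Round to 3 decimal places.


Weight ratio = 4.3 * 1.15 / 1.12
= 4.415

4.415


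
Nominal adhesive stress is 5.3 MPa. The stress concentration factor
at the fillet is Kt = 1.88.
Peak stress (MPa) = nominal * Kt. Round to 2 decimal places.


Peak = 5.3 * 1.88 = 9.96 MPa

9.96


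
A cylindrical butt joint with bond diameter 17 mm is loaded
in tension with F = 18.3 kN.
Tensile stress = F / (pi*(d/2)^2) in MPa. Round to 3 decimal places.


Area = pi * (17/2)^2 = 226.9801 mm^2
Stress = 18.3*1000 / 226.9801
= 80.624 MPa

80.624


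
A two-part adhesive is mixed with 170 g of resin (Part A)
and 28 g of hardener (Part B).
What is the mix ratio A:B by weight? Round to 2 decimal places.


Mix ratio = mass_A / mass_B
= 170 / 28
= 6.07

6.07


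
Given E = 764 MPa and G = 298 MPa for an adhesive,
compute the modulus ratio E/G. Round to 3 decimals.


E/G ratio = 764 / 298 = 2.564

2.564


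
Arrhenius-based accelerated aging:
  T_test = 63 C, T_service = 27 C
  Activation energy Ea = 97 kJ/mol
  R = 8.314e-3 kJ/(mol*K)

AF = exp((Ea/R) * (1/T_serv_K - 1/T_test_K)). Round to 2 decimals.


T_test_K = 336.15, T_serv_K = 300.15
AF = exp((97/8.314e-3) * (1/300.15 - 1/336.15))
= 64.26

64.26


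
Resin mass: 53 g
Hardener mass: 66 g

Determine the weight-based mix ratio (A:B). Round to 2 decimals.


Ratio = 53 / 66 = 0.80

0.80


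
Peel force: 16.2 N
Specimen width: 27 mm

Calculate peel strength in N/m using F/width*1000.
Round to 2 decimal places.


Peel strength = 16.2 / 27 * 1000 = 600.00 N/m

600.00


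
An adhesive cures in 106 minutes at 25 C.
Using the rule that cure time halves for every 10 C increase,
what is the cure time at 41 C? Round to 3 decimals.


Factor = 2^((41 - 25) / 10) = 3.0314
Cure time = 106 / 3.0314
= 34.967 minutes

34.967


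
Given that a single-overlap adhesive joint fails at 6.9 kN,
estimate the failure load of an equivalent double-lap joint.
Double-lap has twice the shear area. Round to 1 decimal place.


Double-lap factor = 2
Expected load = 6.9 * 2 = 13.8 kN

13.8


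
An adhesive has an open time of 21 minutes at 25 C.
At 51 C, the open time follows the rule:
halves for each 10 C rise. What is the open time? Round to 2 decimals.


Factor = 2^((51-25)/10) = 6.0629
Open time = 21 / 6.0629 = 3.46 min

3.46


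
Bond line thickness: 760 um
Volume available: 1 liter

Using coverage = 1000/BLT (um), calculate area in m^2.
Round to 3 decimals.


1 L = 1e6 mm^3, thickness = 760 um = 0.76 mm
Area = 1e6 / 0.76 mm^2 = (1e6 / 0.76) / 1e6 m^2 = 1000 / 760 m^2
= 1.316 m^2

1.316


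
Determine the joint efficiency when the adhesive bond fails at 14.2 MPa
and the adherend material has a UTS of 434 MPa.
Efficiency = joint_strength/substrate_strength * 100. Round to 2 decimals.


Joint efficiency = 14.2 / 434 * 100
= 3.27%

3.27


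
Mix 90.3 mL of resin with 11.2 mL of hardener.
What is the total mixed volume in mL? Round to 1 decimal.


Total = 90.3 + 11.2 = 101.5 mL

101.5


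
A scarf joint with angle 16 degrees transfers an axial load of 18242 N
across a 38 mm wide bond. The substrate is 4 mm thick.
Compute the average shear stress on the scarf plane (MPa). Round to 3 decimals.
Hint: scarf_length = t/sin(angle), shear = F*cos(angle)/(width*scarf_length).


scarf_length = 4 / sin(16 deg) = 14.5118 mm
cos(16 deg) = 0.961262
shear stress = 18242 * 0.961262 / (38 * 14.5118)
= 31.799 MPa

31.799


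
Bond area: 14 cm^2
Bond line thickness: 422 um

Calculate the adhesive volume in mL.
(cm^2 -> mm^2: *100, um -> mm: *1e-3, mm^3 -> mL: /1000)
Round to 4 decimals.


V = 14*100 * 422*1e-3 / 1000
= 0.5908 mL

0.5908


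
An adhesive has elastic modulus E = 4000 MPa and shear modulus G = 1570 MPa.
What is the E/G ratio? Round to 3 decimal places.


E/G = 4000 / 1570 = 2.548

2.548


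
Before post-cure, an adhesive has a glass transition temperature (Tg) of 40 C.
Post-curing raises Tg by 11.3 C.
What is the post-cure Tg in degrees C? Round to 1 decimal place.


Tg_post = Tg_base + delta_Tg
= 40 + 11.3
= 51.3 C

51.3


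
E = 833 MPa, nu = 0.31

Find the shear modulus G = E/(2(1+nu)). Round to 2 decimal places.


G = 833 / (2 * 1.31)
= 317.94 MPa

317.94


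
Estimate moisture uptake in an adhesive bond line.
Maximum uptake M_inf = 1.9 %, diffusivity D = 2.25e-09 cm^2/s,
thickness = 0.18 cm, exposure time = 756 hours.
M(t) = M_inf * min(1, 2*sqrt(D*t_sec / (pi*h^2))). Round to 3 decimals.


Convert time: 756 h = 2721600 s
ratio = min(1, 2*sqrt(2.25e-09*2721600/(pi*0.18^2)))
= 0.490553
M(t) = 1.9 * 0.490553 = 0.932%

0.932


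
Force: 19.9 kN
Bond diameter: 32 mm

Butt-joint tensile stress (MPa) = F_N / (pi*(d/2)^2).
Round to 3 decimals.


F_N = 19.9 * 1000 = 19900.0 N
A = pi*(16.0)^2 = 804.2477 mm^2
stress = 19900.0 / 804.2477 = 24.744 MPa

24.744


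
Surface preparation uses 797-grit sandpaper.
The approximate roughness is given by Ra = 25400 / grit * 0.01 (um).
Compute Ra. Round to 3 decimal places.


Ra = 25400 / 797 * 0.01
= 254 / 797
= 0.319 um

0.319


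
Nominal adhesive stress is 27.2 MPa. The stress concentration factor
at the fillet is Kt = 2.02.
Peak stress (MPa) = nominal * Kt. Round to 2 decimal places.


Peak = 27.2 * 2.02 = 54.94 MPa

54.94


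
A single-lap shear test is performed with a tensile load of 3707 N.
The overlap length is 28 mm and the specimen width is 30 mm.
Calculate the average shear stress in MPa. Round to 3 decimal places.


Shear stress = F / (overlap * width)
= 3707 / (28 * 30)
= 3707 / 840
= 4.413 MPa

4.413


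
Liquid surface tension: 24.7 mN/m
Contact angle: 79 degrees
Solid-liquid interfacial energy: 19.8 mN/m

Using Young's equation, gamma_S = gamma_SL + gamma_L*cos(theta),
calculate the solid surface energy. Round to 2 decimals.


gamma_S = 19.8 + 24.7 * cos(79)
= 24.51 mN/m

24.51


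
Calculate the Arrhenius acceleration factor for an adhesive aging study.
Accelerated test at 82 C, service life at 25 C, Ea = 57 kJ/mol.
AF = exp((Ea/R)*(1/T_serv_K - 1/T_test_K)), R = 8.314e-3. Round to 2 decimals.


T_test = 355.15 K, T_serv = 298.15 K
Ea/R = 57 / 0.008314 = 6855.91
AF = exp(6855.91 * (1/298.15 - 1/355.15))
= 40.07

40.07


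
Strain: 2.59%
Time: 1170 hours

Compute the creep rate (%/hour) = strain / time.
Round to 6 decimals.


Creep rate = 2.59 / 1170
= 0.002214 %/h

0.002214


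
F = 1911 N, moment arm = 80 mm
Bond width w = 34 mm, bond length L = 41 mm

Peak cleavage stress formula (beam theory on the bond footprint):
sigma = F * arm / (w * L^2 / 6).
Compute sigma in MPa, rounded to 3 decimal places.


sigma = (1911 * 80) / (34 * 1681 / 6)
= 152880 * 6 / 57154
= 917280 / 57154
= 16.049 MPa

16.049


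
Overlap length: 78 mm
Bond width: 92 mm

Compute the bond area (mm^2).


Bond area = 78 * 92 = 7176 mm^2

7176


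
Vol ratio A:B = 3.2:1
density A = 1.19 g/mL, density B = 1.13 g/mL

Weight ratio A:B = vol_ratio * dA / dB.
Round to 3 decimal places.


Weight ratio = 3.2 * 1.19 / 1.13
= 3.370

3.370


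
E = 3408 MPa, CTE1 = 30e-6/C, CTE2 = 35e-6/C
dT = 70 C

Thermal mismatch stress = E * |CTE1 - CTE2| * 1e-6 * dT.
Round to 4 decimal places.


= 3408 * 5e-6 * 70
= 1.1928 MPa

1.1928


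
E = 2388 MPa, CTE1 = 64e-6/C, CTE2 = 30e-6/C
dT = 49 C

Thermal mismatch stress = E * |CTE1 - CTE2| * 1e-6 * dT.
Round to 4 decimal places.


= 2388 * 34e-6 * 49
= 3.9784 MPa

3.9784


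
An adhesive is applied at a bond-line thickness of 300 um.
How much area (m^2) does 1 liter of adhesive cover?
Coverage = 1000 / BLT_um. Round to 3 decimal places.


Coverage = 1000 / 300 = 3.333 m^2

3.333


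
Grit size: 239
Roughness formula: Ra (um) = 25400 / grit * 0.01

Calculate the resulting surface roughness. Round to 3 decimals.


Ra = 25400 / 239 * 0.01
= 1.063 um

1.063


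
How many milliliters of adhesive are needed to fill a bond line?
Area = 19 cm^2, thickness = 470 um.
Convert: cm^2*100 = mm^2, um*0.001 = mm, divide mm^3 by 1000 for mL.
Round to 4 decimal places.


= (19 * 100) * (470 * 0.001) / 1000
= 0.8930 mL

0.8930


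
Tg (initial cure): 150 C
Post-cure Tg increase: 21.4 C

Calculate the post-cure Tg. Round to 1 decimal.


Post-cure Tg = 150 + 21.4 = 171.4 C

171.4


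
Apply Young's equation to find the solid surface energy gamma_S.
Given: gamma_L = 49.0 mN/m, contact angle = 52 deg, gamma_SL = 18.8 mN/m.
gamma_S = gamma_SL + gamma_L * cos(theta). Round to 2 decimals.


theta_rad = 52 * pi/180 = 0.907571
gamma_S = 18.8 + 49.0 * cos(0.907571)
= 48.97 mN/m

48.97


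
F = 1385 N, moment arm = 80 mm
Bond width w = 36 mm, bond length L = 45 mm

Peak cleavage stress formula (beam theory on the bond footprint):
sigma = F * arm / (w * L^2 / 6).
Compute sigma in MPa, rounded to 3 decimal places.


sigma = (1385 * 80) / (36 * 2025 / 6)
= 110800 * 6 / 72900
= 664800 / 72900
= 9.119 MPa

9.119


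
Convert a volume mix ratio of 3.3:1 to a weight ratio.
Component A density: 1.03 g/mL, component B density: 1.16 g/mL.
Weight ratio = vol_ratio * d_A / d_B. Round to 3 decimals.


= 3.3 * 1.03 / 1.16 = 2.930

2.930


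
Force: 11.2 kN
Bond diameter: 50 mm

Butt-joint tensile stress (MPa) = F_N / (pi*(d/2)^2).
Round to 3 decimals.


F_N = 11.2 * 1000 = 11200.0 N
A = pi*(25.0)^2 = 1963.4954 mm^2
stress = 11200.0 / 1963.4954 = 5.704 MPa

5.704


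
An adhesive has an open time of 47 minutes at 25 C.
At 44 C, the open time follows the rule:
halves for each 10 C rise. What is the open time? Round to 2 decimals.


Factor = 2^((44-25)/10) = 3.7321
Open time = 47 / 3.7321 = 12.59 min

12.59


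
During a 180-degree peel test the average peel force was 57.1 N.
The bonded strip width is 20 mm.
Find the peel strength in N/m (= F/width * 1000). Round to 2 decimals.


Peel strength = F/width * 1000
= 57.1 / 20 * 1000
= 2855.00 N/m

2855.00


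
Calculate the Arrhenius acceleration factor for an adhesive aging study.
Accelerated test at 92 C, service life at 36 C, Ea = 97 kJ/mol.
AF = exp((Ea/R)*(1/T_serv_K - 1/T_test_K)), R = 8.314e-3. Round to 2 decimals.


T_test = 365.15 K, T_serv = 309.15 K
Ea/R = 97 / 0.008314 = 11667.07
AF = exp(11667.07 * (1/309.15 - 1/365.15))
= 326.28

326.28


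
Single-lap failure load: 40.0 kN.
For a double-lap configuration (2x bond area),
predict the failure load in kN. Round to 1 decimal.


Failure load = 40.0 * 2 = 80.0 kN

80.0


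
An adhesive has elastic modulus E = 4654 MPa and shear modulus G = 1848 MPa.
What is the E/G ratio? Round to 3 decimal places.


E/G = 4654 / 1848 = 2.518

2.518


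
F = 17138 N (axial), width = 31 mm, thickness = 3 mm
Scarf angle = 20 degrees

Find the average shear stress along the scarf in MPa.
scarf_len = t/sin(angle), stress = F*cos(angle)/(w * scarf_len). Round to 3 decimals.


scarf_len = 3/sin(20 deg) = 8.7714
cos(20 deg) = 0.939693
stress = 17138*0.939693/(31*8.7714) = 59.226 MPa

59.226


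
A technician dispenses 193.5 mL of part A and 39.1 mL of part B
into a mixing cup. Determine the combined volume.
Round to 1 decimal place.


Combined volume = 193.5 + 39.1
= 232.6 mL

232.6


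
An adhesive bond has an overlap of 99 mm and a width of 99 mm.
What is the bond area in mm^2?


Bond area = overlap * width
= 99 * 99
= 9801 mm^2

9801


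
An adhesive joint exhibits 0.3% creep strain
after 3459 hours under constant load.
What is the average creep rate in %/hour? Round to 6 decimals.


Creep rate = strain / time
= 0.3 / 3459
= 0.000087 %/h

0.000087


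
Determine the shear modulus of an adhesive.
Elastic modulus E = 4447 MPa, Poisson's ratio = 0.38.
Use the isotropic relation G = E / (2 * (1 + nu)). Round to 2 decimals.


G = 4447 / (2*(1+0.38)) = 4447 / 2.76
= 1611.23 MPa

1611.23


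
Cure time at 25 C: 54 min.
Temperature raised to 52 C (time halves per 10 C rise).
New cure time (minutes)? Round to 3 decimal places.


Acceleration factor = 2^(27/10) = 6.4980
New time = 54 / 6.4980 = 8.310 min

8.310


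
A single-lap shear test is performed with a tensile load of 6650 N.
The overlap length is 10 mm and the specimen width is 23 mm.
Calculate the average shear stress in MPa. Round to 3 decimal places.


Shear stress = F / (overlap * width)
= 6650 / (10 * 23)
= 6650 / 230
= 28.913 MPa

28.913


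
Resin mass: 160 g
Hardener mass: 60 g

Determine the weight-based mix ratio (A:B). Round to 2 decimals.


Ratio = 160 / 60 = 2.67

2.67


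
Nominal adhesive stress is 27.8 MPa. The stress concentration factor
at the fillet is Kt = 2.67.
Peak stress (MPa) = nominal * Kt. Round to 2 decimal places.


Peak = 27.8 * 2.67 = 74.23 MPa

74.23


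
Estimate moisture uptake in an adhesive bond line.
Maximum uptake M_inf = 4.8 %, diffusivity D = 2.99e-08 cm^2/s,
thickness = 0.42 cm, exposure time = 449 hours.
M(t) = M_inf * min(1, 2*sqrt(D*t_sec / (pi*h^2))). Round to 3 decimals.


Convert time: 449 h = 1616400 s
ratio = min(1, 2*sqrt(2.99e-08*1616400/(pi*0.42^2)))
= 0.590630
M(t) = 4.8 * 0.590630 = 2.835%

2.835


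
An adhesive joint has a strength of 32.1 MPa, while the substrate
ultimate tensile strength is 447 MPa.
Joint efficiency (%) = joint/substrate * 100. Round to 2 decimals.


Efficiency = 32.1 / 447 * 100
= 7.18%

7.18


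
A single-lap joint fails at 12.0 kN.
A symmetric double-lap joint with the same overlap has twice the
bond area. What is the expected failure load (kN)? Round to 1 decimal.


Double-lap load = 2 * 12.0 = 24.0 kN

24.0


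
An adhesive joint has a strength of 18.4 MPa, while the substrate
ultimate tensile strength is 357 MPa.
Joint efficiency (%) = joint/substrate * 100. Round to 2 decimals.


Efficiency = 18.4 / 357 * 100
= 5.15%

5.15


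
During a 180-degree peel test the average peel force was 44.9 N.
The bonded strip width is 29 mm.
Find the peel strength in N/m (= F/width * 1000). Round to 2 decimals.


Peel strength = F/width * 1000
= 44.9 / 29 * 1000
= 1548.28 N/m

1548.28


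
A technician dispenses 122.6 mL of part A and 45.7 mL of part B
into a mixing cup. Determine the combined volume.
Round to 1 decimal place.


Combined volume = 122.6 + 45.7
= 168.3 mL

168.3


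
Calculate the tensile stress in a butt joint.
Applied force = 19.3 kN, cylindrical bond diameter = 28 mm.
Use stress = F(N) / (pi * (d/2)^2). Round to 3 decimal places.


A = pi * 14.0^2 = 615.7522 mm^2
sigma = 19300.0 / 615.7522 = 31.344 MPa

31.344


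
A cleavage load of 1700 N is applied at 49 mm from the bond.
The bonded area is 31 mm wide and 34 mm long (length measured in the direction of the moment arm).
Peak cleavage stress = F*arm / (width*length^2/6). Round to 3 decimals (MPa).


Moment = 1700 * 49 = 83300 N*mm
Section modulus = 31 * 1156 / 6 = 35836 / 6 mm^3
Stress = 83300 / (35836 / 6) = 499800 / 35836
= 13.947 MPa

13.947


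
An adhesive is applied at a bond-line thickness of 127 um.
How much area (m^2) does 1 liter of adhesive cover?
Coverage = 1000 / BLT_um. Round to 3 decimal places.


Coverage = 1000 / 127 = 7.874 m^2

7.874


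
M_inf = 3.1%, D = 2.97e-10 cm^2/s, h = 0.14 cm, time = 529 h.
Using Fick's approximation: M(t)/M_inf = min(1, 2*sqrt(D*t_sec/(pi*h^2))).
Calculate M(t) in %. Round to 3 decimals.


t = 1904400 s
ratio = min(1, 2*sqrt(2.97e-10*1904400/(pi*0.0196)))
= 0.191683
M(t) = 3.1 * 0.191683 = 0.594%

0.594


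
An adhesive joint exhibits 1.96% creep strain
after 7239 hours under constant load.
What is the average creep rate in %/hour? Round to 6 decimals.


Creep rate = strain / time
= 1.96 / 7239
= 0.000271 %/h

0.000271


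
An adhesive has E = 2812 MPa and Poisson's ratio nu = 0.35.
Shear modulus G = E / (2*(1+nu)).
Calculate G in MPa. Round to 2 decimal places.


G = 2812 / (2*(1+0.35))
= 2812 / 2.70
= 1041.48 MPa

1041.48


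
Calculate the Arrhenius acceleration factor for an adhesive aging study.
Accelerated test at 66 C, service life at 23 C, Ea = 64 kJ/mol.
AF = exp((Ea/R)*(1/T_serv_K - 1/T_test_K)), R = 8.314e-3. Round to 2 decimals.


T_test = 339.15 K, T_serv = 296.15 K
Ea/R = 64 / 0.008314 = 7697.86
AF = exp(7697.86 * (1/296.15 - 1/339.15))
= 26.99

26.99


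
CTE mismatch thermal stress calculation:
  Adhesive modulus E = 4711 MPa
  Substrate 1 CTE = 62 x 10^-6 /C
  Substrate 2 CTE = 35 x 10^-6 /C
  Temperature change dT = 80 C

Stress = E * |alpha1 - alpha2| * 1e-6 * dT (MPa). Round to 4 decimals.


delta_alpha = |62 - 35| = 27 x 10^-6/C
Stress = 4711 * 27e-6 * 80
= 10.1758 MPa

10.1758


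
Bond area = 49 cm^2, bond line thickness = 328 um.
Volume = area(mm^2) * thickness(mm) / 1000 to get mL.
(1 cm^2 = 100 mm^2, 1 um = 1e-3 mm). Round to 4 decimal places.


area_mm2 = 49 * 100 = 4900
blt_mm = 328 * 1e-3 = 0.328
vol_mm3 = 4900 * 0.328 = 1607.2
vol_mL = 1607.2 / 1000 = 1.6072 mL

1.6072


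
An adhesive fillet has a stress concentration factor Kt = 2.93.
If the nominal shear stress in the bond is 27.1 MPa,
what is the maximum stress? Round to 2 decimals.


Max stress = 27.1 * 2.93 = 79.40 MPa

79.40


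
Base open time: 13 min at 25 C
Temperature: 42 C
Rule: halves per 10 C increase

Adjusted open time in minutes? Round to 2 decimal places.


Acceleration = 2^((42-25)/10) = 3.2490
Open time = 13 / 3.2490 = 4.00 min

4.00


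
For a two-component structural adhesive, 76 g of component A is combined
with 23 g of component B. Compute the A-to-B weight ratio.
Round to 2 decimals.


Weight ratio A:B = 76 / 23
= 3.30

3.30


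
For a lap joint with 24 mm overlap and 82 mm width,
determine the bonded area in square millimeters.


Area = 24 * 82 = 1968 mm^2

1968


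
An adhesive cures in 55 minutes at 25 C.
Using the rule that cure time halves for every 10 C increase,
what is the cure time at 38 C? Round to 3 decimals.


Factor = 2^((38 - 25) / 10) = 2.4623
Cure time = 55 / 2.4623
= 22.337 minutes

22.337


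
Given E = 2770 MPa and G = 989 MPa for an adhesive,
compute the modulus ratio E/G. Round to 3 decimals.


E/G ratio = 2770 / 989 = 2.801

2.801


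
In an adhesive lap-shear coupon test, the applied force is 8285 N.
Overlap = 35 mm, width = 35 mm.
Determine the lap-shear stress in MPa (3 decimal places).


stress = F / (overlap * width)
= 8285 / (35 * 35)
= 6.763 MPa

6.763


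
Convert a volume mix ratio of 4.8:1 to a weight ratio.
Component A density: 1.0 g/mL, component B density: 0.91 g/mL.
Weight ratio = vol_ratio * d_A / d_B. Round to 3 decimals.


= 4.8 * 1.0 / 0.91 = 5.275

5.275


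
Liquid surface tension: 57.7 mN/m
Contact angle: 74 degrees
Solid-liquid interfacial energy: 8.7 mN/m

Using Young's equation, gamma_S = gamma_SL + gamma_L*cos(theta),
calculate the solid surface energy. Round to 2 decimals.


gamma_S = 8.7 + 57.7 * cos(74)
= 24.60 mN/m

24.60


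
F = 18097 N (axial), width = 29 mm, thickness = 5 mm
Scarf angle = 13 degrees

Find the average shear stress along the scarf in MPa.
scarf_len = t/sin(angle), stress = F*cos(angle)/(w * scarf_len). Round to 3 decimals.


scarf_len = 5/sin(13 deg) = 22.2271
cos(13 deg) = 0.974370
stress = 18097*0.974370/(29*22.2271) = 27.356 MPa

27.356


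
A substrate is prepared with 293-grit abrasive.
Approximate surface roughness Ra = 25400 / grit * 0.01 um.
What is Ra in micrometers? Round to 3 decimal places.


Ra = 25400 / 293 * 0.01 = 0.867 um

0.867


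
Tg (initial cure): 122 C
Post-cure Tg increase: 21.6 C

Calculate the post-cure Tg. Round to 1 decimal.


Post-cure Tg = 122 + 21.6 = 143.6 C

143.6


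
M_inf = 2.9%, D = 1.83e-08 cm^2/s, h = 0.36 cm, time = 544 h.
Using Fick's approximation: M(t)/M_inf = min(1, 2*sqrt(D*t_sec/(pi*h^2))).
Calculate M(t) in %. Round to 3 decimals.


t = 1958400 s
ratio = min(1, 2*sqrt(1.83e-08*1958400/(pi*0.1296)))
= 0.593374
M(t) = 2.9 * 0.593374 = 1.721%

1.721


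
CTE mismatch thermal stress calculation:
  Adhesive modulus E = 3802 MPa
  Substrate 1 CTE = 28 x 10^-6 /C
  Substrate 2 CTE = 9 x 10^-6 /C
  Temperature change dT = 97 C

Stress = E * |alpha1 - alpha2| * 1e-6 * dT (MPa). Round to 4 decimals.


delta_alpha = |28 - 9| = 19 x 10^-6/C
Stress = 3802 * 19e-6 * 97
= 7.0071 MPa

7.0071
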